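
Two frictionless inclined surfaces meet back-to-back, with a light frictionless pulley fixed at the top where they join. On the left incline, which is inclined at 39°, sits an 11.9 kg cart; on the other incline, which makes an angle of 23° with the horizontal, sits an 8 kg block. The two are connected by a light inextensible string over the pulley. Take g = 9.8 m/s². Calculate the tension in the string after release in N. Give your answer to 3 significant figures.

Resolve each weight along its own incline: the 11.9 kg mass has component 11.9 × 9.8 × sin 39° = 73.391 N down its slope, and the 8 kg mass has 8 × 9.8 × sin 23° = 30.633 N down its slope.
The 11.9 kg side's 73.391 N exceeds the other side's 30.633 N, so that mass slides down and the 8 kg mass slides up. Taking that direction as positive, Newton's second law for the whole system gives 73.391 − 30.633 = (11.9 + 8) a, so a = 42.758 / 19.9 = 2.1486 m/s².
For the 8 kg mass (up-slope positive): T − 30.633 = 8 × 2.1486, so T = 47.822 N.

47.8 N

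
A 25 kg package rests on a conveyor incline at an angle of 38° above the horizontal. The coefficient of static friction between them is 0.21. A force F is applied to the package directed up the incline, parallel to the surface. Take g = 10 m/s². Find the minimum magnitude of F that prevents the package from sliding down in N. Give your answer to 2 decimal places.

The normal force is N = mg cos 38° = 197.003 N. With F at its minimum the package is on the verge of sliding down, so static friction is at its maximum μ_s N = 0.21 × 197.003 = 41.371 N and acts up the slope.
Equilibrium along the incline: F + μ_s N = mg sin 38°, so F = 153.915 − 41.371 = 112.544 N.

112.54 N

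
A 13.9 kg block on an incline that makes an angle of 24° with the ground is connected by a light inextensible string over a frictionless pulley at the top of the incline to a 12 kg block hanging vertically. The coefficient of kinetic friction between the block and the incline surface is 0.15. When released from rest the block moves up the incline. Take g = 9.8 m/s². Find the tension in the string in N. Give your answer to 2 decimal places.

97.43 N

For the block on the incline: the weight component along the slope is m₁g sin 24° = 13.9 × 9.8 × 0.4067 = 55.401 N and the normal force is N = m₁g cos 24° = 124.443 N.
Kinetic friction opposes the block's motion up the incline: f = μN = 0.15 × 124.443 = 18.666 N acting down the slope.
Newton's second law for the block (up-slope positive): T − 55.401 − 18.666 = 13.9 a. For the hanging block (downward positive): 12 × 9.8 − T = 12 a.
Adding the two equations eliminates T: 43.533 = 25.9 a, so a = 1.6808 m/s².
Then from the hanging block's equation, T = 12 × (9.8 − 1.6808) = 97.430 N.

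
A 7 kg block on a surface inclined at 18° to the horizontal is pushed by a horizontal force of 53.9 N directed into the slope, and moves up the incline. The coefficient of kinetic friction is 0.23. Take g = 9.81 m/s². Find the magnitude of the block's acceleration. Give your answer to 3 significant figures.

1.60 m/s²

The horizontal push has components F cos 18° = 53.9 × 0.9511 = 51.264 N up the incline and F sin 18° = 53.9 × 0.3090 = 16.655 N pressing into the surface.
The normal force is therefore N = mg cos 18° + F sin 18° = 65.312 + 16.655 = 81.967 N, and kinetic friction down the slope is μN = 0.23 × 81.967 = 18.852 N.
Along the incline: F cos 18° − mg sin 18° − μN = ma, so 51.264 − 21.219 − 18.852 = 7 a, giving a = 1.5990 m/s².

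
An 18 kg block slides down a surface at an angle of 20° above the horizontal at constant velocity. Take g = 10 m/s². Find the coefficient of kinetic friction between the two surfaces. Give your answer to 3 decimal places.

At constant velocity the net force along the incline is zero: mg sin 20° = μ mg cos 20°.
So μ = tan 20° = 0.3420 / 0.9397 = 0.3639.

0.364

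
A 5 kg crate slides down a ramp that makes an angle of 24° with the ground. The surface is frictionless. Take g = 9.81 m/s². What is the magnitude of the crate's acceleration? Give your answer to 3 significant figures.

Resolving the weight along the incline: the component pulling the crate down the slope is mg sin 24° = 5 × 9.81 × 0.4067 = 19.949 N, and the normal force is N = mg cos 24° = 5 × 9.81 × 0.9135 = 44.807 N.
With no friction the net force along the incline is 19.949 N, so a = g sin 24° = 19.949 / 5 = 3.9898 m/s².

3.99 m/s²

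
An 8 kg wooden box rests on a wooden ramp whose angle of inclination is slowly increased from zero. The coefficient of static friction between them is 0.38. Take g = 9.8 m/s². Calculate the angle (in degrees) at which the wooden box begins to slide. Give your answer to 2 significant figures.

At the threshold of sliding, static friction is at its maximum μ_s N and exactly balances the weight component along the incline: mg sin θ = μ_s mg cos θ.
Hence tan θ = μ_s = 0.38, so θ = arctan(0.38) = 20.8068°.

21°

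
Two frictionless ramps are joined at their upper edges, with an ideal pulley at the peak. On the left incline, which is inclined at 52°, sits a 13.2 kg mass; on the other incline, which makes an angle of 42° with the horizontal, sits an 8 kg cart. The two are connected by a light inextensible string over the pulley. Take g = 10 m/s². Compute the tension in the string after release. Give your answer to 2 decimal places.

72.58 N

Resolve each weight along its own incline: the 13.2 kg mass has component 13.2 × 10 × sin 52° = 104.017 N down its slope, and the 8 kg mass has 8 × 10 × sin 42° = 53.530 N down its slope.
The 13.2 kg side's 104.017 N exceeds the other side's 53.530 N, so that mass slides down and the 8 kg mass slides up. Taking that direction as positive, Newton's second law for the whole system gives 104.017 − 53.530 = (13.2 + 8) a, so a = 50.487 / 21.2 = 2.3815 m/s².
For the 8 kg mass (up-slope positive): T − 53.530 = 8 × 2.3815, so T = 72.582 N.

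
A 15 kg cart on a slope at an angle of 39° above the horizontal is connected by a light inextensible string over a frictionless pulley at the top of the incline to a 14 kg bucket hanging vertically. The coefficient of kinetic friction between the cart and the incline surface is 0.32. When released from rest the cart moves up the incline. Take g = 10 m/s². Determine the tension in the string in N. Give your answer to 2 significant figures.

For the cart on the incline: the weight component along the slope is m₁g sin 39° = 15 × 10 × 0.6293 = 94.395 N and the normal force is N = m₁g cos 39° = 116.572 N.
Kinetic friction opposes the cart's motion up the incline: f = μN = 0.32 × 116.572 = 37.303 N acting down the slope.
Newton's second law for the cart (up-slope positive): T − 94.395 − 37.303 = 15 a. For the hanging bucket (downward positive): 14 × 10 − T = 14 a.
Adding the two equations eliminates T: 8.302 = 29 a, so a = 0.2863 m/s².
Then from the hanging bucket's equation, T = 14 × (10 − 0.2863) = 135.992 N.

140 N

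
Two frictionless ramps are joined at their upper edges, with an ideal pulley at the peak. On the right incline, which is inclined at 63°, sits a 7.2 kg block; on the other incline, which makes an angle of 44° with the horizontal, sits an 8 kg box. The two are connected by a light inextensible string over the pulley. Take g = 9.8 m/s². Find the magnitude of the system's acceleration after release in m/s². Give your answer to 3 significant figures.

0.553 m/s²

Resolve each weight along its own incline: the 7.2 kg mass has component 7.2 × 9.8 × sin 63° = 62.869 N down its slope, and the 8 kg mass has 8 × 9.8 × sin 44° = 54.461 N down its slope.
The 7.2 kg side's 62.869 N exceeds the other side's 54.461 N, so that mass slides down and the 8 kg mass slides up. Taking that direction as positive, Newton's second law for the whole system gives 62.869 − 54.461 = (7.2 + 8) a, so a = 8.408 / 15.2 = 0.5532 m/s².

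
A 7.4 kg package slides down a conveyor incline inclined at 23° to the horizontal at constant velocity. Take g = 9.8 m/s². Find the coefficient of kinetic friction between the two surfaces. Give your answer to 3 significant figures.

At constant velocity the net force along the incline is zero: mg sin 23° = μ mg cos 23°.
So μ = tan 23° = 0.3907 / 0.9205 = 0.4244.

0.424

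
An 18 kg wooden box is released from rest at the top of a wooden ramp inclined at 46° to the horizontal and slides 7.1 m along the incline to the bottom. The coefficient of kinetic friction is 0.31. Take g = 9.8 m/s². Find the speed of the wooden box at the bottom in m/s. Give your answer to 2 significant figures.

8.4 m/s

The weight component along the incline is mg sin 46° = 126.892 N and the normal force is N = mg cos 46° = 122.538 N.
Friction up the slope is f = μN = 0.31 × 122.538 = 37.987 N, so the net downslope force is 126.892 − 37.987 = 88.905 N and a = 88.905 / 18 = 4.9392 m/s².
Starting from rest over a distance of 7.1 m, v² = 2aL = 2 × 4.9392 × 7.1 = 70.1366, so v = 8.3748 m/s.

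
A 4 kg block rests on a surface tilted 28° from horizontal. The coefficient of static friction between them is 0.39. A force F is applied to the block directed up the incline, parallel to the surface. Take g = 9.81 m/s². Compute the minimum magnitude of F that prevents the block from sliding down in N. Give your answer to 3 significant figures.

The normal force is N = mg cos 28° = 34.647 N. With F at its minimum the block is on the verge of sliding down, so static friction is at its maximum μ_s N = 0.39 × 34.647 = 13.512 N and acts up the slope.
Equilibrium along the incline: F + μ_s N = mg sin 28°, so F = 18.422 − 13.512 = 4.910 N.

4.91 N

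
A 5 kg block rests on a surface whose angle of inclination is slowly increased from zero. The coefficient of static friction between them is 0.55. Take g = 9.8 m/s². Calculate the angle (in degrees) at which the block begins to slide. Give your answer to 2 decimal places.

28.81°

At the threshold of sliding, static friction is at its maximum μ_s N and exactly balances the weight component along the incline: mg sin θ = μ_s mg cos θ.
Hence tan θ = μ_s = 0.55, so θ = arctan(0.55) = 28.8108°.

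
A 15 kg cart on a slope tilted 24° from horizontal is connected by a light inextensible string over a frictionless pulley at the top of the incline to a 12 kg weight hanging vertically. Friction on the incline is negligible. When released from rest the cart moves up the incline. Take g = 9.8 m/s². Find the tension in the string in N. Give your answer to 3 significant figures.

For the cart on the incline: the weight component along the slope is m₁g sin 24° = 15 × 9.8 × 0.4067 = 59.785 N and the normal force is N = m₁g cos 24° = 134.291 N.
Newton's second law for the cart (up-slope positive): T − 59.785 = 15 a. For the hanging weight (downward positive): 12 × 9.8 − T = 12 a.
Adding the two equations eliminates T: 57.815 = 27 a, so a = 2.1413 m/s².
Then from the hanging weight's equation, T = 12 × (9.8 − 2.1413) = 91.904 N.

91.9 N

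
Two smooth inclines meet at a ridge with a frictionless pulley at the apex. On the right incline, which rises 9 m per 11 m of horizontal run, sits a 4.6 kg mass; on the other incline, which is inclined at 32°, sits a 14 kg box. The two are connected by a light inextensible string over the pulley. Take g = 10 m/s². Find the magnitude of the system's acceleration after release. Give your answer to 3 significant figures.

Resolve each weight along its own incline: the 4.6 kg mass has component 4.6 × 10 × sin 39.29° = 29.129 N down its slope, and the 14 kg mass has 14 × 10 × sin 32° = 74.189 N down its slope.
The 14 kg side's 74.189 N exceeds the other side's 29.129 N, so that mass slides down and the 4.6 kg mass slides up. Taking that direction as positive, Newton's second law for the whole system gives 74.189 − 29.129 = (4.6 + 14) a, so a = 45.060 / 18.6 = 2.4226 m/s².

2.42 m/s²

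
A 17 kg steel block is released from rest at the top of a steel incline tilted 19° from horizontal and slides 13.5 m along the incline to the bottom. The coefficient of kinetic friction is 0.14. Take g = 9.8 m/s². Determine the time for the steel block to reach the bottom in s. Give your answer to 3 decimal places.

3.776 s

The weight component along the incline is mg sin 19° = 54.240 N and the normal force is N = mg cos 19° = 157.523 N.
Friction up the slope is f = μN = 0.14 × 157.523 = 22.053 N, so the net downslope force is 54.240 − 22.053 = 32.187 N and a = 32.187 / 17 = 1.8934 m/s².
Starting from rest, L = ½at², so t = √(2L/a) = √(2 × 13.5 / 1.8934) = 3.7762 s.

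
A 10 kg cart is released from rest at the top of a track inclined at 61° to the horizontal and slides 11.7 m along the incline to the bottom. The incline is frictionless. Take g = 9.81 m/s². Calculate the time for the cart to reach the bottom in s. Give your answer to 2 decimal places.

The weight component along the incline is mg sin 61° = 85.800 N and the normal force is N = mg cos 61° = 47.560 N.
With no friction, a = g sin 61° = 8.5800 m/s².
Starting from rest, L = ½at², so t = √(2L/a) = √(2 × 11.7 / 8.5800) = 1.6514 s.

1.65 s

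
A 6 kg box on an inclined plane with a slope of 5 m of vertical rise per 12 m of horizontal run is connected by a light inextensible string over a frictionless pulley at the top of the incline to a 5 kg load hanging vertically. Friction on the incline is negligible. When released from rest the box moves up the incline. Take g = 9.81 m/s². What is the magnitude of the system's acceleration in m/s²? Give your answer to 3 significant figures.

2.40 m/s²

For the box on the incline: the weight component along the slope is m₁g sin 22.62° = 6 × 9.81 × 0.3846 = 22.638 N and the normal force is N = m₁g cos 22.62° = 54.332 N.
Newton's second law for the box (up-slope positive): T − 22.638 = 6 a. For the hanging load (downward positive): 5 × 9.81 − T = 5 a.
Adding the two equations eliminates T: 26.412 = 11 a, so a = 2.4011 m/s².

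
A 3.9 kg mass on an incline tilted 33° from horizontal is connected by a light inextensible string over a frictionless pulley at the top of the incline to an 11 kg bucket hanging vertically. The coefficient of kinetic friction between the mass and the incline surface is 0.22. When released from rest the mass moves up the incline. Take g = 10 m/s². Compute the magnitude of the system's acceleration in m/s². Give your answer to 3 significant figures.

5.47 m/s²

For the mass on the incline: the weight component along the slope is m₁g sin 33° = 3.9 × 10 × 0.5446 = 21.239 N and the normal force is N = m₁g cos 33° = 32.708 N.
Kinetic friction opposes the mass's motion up the incline: f = μN = 0.22 × 32.708 = 7.196 N acting down the slope.
Newton's second law for the mass (up-slope positive): T − 21.239 − 7.196 = 3.9 a. For the hanging bucket (downward positive): 11 × 10 − T = 11 a.
Adding the two equations eliminates T: 81.565 = 14.9 a, so a = 5.4742 m/s².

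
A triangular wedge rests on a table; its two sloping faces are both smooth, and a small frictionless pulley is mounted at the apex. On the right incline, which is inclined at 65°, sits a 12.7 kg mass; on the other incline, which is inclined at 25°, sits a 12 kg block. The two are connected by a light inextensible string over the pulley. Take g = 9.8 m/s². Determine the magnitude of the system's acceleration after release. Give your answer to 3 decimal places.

2.555 m/s²

Resolve each weight along its own incline: the 12.7 kg mass has component 12.7 × 9.8 × sin 65° = 112.799 N down its slope, and the 12 kg mass has 12 × 9.8 × sin 25° = 49.700 N down its slope.
The 12.7 kg side's 112.799 N exceeds the other side's 49.700 N, so that mass slides down and the 12 kg mass slides up. Taking that direction as positive, Newton's second law for the whole system gives 112.799 − 49.700 = (12.7 + 12) a, so a = 63.099 / 24.7 = 2.5546 m/s².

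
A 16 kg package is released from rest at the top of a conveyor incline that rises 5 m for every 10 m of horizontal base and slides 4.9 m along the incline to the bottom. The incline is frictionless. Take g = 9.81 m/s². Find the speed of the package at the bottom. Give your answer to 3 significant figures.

The weight component along the incline is mg sin 26.57° = 70.195 N and the normal force is N = mg cos 26.57° = 140.389 N.
With no friction, a = g sin 26.57° = 4.3872 m/s².
Starting from rest over a distance of 4.9 m, v² = 2aL = 2 × 4.3872 × 4.9 = 42.9946, so v = 6.5570 m/s.

6.56 m/s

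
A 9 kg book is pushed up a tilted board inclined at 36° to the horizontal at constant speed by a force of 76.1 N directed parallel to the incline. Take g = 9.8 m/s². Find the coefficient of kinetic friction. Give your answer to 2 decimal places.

0.34

At constant speed ΣF = 0 along the incline. The applied 76.1 N acts up the slope; the weight component mg sin 36° = 51.843 N and kinetic friction μN both act down the slope.
So 76.1 = 51.843 + μ × 71.355, giving μ = (76.1 − 51.843) / 71.355 = 0.3399.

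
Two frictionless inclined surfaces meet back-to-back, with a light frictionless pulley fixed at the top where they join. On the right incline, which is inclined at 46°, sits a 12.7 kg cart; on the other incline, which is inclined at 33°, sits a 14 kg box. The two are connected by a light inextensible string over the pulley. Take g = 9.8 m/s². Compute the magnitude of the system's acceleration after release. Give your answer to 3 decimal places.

Resolve each weight along its own incline: the 12.7 kg mass has component 12.7 × 9.8 × sin 46° = 89.529 N down its slope, and the 14 kg mass has 14 × 9.8 × sin 33° = 74.724 N down its slope.
The 12.7 kg side's 89.529 N exceeds the other side's 74.724 N, so that mass slides down and the 14 kg mass slides up. Taking that direction as positive, Newton's second law for the whole system gives 89.529 − 74.724 = (12.7 + 14) a, so a = 14.805 / 26.7 = 0.5545 m/s².

0.554 m/s²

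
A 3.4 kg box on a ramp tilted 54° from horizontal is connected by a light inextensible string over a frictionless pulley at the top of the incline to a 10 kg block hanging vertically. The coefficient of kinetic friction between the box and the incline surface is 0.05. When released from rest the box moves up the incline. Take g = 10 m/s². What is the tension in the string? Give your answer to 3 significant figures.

46.6 N

For the box on the incline: the weight component along the slope is m₁g sin 54° = 3.4 × 10 × 0.8090 = 27.506 N and the normal force is N = m₁g cos 54° = 19.985 N.
Kinetic friction opposes the box's motion up the incline: f = μN = 0.05 × 19.985 = 0.999 N acting down the slope.
Newton's second law for the box (up-slope positive): T − 27.506 − 0.999 = 3.4 a. For the hanging block (downward positive): 10 × 10 − T = 10 a.
Adding the two equations eliminates T: 71.495 = 13.4 a, so a = 5.3354 m/s².
Then from the hanging block's equation, T = 10 × (10 − 5.3354) = 46.646 N.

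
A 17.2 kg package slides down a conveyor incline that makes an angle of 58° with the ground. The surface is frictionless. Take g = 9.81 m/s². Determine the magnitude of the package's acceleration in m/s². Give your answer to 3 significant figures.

8.32 m/s²

Resolving the weight along the incline: the component pulling the package down the slope is mg sin 58° = 17.2 × 9.81 × 0.8480 = 143.085 N, and the normal force is N = mg cos 58° = 17.2 × 9.81 × 0.5299 = 89.411 N.
With no friction the net force along the incline is 143.085 N, so a = g sin 58° = 143.085 / 17.2 = 8.3189 m/s².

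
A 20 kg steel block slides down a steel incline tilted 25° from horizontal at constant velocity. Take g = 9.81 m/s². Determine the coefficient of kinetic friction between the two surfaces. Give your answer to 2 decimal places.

At constant velocity the net force along the incline is zero: mg sin 25° = μ mg cos 25°.
So μ = tan 25° = 0.4226 / 0.9063 = 0.4663.

0.47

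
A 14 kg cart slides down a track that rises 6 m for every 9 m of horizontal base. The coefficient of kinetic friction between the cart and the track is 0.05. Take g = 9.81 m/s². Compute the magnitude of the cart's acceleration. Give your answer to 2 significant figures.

Resolving the weight along the incline: the component pulling the cart down the slope is mg sin 33.69° = 14 × 9.81 × 0.5547 = 76.182 N, and the normal force is N = mg cos 33.69° = 14 × 9.81 × 0.8321 = 114.281 N.
Kinetic friction acts up the slope with magnitude f = μN = 0.05 × 114.281 = 5.714 N.
Net force along the incline is 76.182 − 5.714 = 70.468 N, so a = 70.468 / 14 = 5.0334 m/s².

5.0 m/s²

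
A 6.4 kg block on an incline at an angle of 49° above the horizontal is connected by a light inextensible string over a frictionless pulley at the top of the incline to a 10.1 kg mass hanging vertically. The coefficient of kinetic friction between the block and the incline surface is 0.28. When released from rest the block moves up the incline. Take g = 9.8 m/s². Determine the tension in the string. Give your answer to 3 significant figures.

For the block on the incline: the weight component along the slope is m₁g sin 49° = 6.4 × 9.8 × 0.7547 = 47.335 N and the normal force is N = m₁g cos 49° = 41.148 N.
Kinetic friction opposes the block's motion up the incline: f = μN = 0.28 × 41.148 = 11.521 N acting down the slope.
Newton's second law for the block (up-slope positive): T − 47.335 − 11.521 = 6.4 a. For the hanging mass (downward positive): 10.1 × 9.8 − T = 10.1 a.
Adding the two equations eliminates T: 40.124 = 16.5 a, so a = 2.4318 m/s².
Then from the hanging mass's equation, T = 10.1 × (9.8 − 2.4318) = 74.419 N.

74.4 N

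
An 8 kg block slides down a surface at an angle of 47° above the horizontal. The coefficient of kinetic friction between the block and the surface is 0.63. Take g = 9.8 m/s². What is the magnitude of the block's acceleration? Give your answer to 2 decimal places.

2.96 m/s²

Resolving the weight along the incline: the component pulling the block down the slope is mg sin 47° = 8 × 9.8 × 0.7314 = 57.342 N, and the normal force is N = mg cos 47° = 8 × 9.8 × 0.6820 = 53.469 N.
Kinetic friction acts up the slope with magnitude f = μN = 0.63 × 53.469 = 33.685 N.
Net force along the incline is 57.342 − 33.685 = 23.657 N, so a = 23.657 / 8 = 2.9571 m/s².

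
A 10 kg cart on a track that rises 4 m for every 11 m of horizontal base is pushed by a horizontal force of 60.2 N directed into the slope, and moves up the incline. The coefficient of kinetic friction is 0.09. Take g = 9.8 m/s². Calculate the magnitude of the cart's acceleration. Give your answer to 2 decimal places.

The horizontal push has components F cos 19.98° = 60.2 × 0.9398 = 56.576 N up the incline and F sin 19.98° = 60.2 × 0.3417 = 20.570 N pressing into the surface.
The normal force is therefore N = mg cos 19.98° + F sin 19.98° = 92.100 + 20.570 = 112.670 N, and kinetic friction down the slope is μN = 0.09 × 112.670 = 10.140 N.
Along the incline: F cos 19.98° − mg sin 19.98° − μN = ma, so 56.576 − 33.487 − 10.140 = 10 a, giving a = 1.2949 m/s².

1.29 m/s²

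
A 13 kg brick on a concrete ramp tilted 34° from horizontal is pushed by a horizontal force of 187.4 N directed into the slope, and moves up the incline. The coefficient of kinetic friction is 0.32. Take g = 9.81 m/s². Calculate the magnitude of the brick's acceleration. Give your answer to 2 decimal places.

1.28 m/s²

The horizontal push has components F cos 34° = 187.4 × 0.8290 = 155.355 N up the incline and F sin 34° = 187.4 × 0.5592 = 104.794 N pressing into the surface.
The normal force is therefore N = mg cos 34° + F sin 34° = 105.722 + 104.794 = 210.516 N, and kinetic friction down the slope is μN = 0.32 × 210.516 = 67.365 N.
Along the incline: F cos 34° − mg sin 34° − μN = ma, so 155.355 − 71.315 − 67.365 = 13 a, giving a = 1.2827 m/s².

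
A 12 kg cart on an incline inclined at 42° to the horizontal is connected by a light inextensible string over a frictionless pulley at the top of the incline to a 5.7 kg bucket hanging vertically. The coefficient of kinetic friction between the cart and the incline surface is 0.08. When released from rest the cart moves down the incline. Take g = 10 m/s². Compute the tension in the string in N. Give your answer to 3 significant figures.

For the cart on the incline: the weight component along the slope is m₁g sin 42° = 12 × 10 × 0.6691 = 80.292 N and the normal force is N = m₁g cos 42° = 89.177 N.
Kinetic friction opposes the cart's motion down the incline: f = μN = 0.08 × 89.177 = 7.134 N acting up the slope.
Newton's second law for the cart (down-slope positive): 80.292 − 7.134 − T = 12 a. For the hanging bucket (upward positive): T − 5.7 × 10 = 5.7 a.
Adding the two equations eliminates T: 16.158 = 17.7 a, so a = 0.9129 m/s².
Then from the hanging bucket's equation, T = 5.7 × (10 + 0.9129) = 62.204 N.

62.2 N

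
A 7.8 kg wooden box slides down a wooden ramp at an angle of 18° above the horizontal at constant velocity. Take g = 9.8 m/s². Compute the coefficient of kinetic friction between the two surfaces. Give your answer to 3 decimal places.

At constant velocity the net force along the incline is zero: mg sin 18° = μ mg cos 18°.
So μ = tan 18° = 0.3090 / 0.9511 = 0.3249.

0.325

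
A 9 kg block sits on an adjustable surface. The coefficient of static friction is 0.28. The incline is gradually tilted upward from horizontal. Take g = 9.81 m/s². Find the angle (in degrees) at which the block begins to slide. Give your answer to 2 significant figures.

16°

At the threshold of sliding, static friction is at its maximum μ_s N and exactly balances the weight component along the incline: mg sin θ = μ_s mg cos θ.
Hence tan θ = μ_s = 0.28, so θ = arctan(0.28) = 15.6422°.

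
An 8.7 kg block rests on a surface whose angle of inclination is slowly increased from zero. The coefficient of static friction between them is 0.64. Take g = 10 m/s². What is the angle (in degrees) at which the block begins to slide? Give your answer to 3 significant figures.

At the threshold of sliding, static friction is at its maximum μ_s N and exactly balances the weight component along the incline: mg sin θ = μ_s mg cos θ.
Hence tan θ = μ_s = 0.64, so θ = arctan(0.64) = 32.6192°.

32.6°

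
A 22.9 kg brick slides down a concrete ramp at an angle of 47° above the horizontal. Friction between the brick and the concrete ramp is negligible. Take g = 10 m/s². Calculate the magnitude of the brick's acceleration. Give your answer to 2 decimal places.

Resolving the weight along the incline: the component pulling the brick down the slope is mg sin 47° = 22.9 × 10 × 0.7314 = 167.491 N, and the normal force is N = mg cos 47° = 22.9 × 10 × 0.6820 = 156.178 N.
With no friction the net force along the incline is 167.491 N, so a = g sin 47° = 167.491 / 22.9 = 7.3140 m/s².

7.31 m/s²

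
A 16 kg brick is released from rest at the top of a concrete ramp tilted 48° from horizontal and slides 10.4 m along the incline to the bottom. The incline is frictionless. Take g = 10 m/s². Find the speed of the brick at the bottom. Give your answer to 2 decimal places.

The weight component along the incline is mg sin 48° = 118.903 N and the normal force is N = mg cos 48° = 107.061 N.
With no friction, a = g sin 48° = 7.4314 m/s².
Starting from rest over a distance of 10.4 m, v² = 2aL = 2 × 7.4314 × 10.4 = 154.5731, so v = 12.4327 m/s.

12.43 m/s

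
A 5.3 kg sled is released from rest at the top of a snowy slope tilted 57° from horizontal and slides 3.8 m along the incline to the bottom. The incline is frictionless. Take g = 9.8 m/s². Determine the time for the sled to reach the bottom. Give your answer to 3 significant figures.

0.962 s

The weight component along the incline is mg sin 57° = 43.561 N and the normal force is N = mg cos 57° = 28.289 N.
With no friction, a = g sin 57° = 8.2190 m/s².
Starting from rest, L = ½at², so t = √(2L/a) = √(2 × 3.8 / 8.2190) = 0.9616 s.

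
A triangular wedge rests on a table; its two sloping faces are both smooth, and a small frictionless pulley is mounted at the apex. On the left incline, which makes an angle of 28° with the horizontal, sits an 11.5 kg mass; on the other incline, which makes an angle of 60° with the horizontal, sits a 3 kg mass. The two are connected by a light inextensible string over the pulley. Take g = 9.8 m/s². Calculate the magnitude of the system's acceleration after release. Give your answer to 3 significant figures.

1.89 m/s²

Resolve each weight along its own incline: the 11.5 kg mass has component 11.5 × 9.8 × sin 28° = 52.909 N down its slope, and the 3 kg mass has 3 × 9.8 × sin 60° = 25.461 N down its slope.
The 11.5 kg side's 52.909 N exceeds the other side's 25.461 N, so that mass slides down and the 3 kg mass slides up. Taking that direction as positive, Newton's second law for the whole system gives 52.909 − 25.461 = (11.5 + 3) a, so a = 27.448 / 14.5 = 1.8930 m/s².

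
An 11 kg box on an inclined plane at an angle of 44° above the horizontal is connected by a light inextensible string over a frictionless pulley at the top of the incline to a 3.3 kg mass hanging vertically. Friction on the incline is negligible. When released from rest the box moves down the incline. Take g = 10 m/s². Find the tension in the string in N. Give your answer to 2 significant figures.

For the box on the incline: the weight component along the slope is m₁g sin 44° = 11 × 10 × 0.6947 = 76.417 N and the normal force is N = m₁g cos 44° = 79.127 N.
Newton's second law for the box (down-slope positive): 76.417 − T = 11 a. For the hanging mass (upward positive): T − 3.3 × 10 = 3.3 a.
Adding the two equations eliminates T: 43.417 = 14.3 a, so a = 3.0362 m/s².
Then from the hanging mass's equation, T = 3.3 × (10 + 3.0362) = 43.019 N.

43 N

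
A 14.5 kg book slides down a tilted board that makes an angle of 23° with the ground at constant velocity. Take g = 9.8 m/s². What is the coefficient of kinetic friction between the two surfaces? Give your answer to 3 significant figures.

At constant velocity the net force along the incline is zero: mg sin 23° = μ mg cos 23°.
So μ = tan 23° = 0.3907 / 0.9205 = 0.4244.

0.424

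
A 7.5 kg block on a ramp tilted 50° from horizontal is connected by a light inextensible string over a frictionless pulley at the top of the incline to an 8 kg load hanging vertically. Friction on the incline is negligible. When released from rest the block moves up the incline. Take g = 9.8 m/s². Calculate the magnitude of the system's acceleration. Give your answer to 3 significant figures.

1.43 m/s²

For the block on the incline: the weight component along the slope is m₁g sin 50° = 7.5 × 9.8 × 0.7660 = 56.301 N and the normal force is N = m₁g cos 50° = 47.245 N.
Newton's second law for the block (up-slope positive): T − 56.301 = 7.5 a. For the hanging load (downward positive): 8 × 9.8 − T = 8 a.
Adding the two equations eliminates T: 22.099 = 15.5 a, so a = 1.4257 m/s².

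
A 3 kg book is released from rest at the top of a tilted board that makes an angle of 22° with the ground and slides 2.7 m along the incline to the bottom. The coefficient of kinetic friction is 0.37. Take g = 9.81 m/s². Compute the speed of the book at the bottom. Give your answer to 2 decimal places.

The weight component along the incline is mg sin 22° = 11.025 N and the normal force is N = mg cos 22° = 27.287 N.
Friction up the slope is f = μN = 0.37 × 27.287 = 10.096 N, so the net downslope force is 11.025 − 10.096 = 0.929 N and a = 0.929 / 3 = 0.3097 m/s².
Starting from rest over a distance of 2.7 m, v² = 2aL = 2 × 0.3097 × 2.7 = 1.6724, so v = 1.2932 m/s.

1.29 m/s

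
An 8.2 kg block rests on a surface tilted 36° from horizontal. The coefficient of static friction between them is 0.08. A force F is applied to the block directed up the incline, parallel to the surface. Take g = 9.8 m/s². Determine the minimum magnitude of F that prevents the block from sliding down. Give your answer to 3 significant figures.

42.0 N

The normal force is N = mg cos 36° = 65.013 N. With F at its minimum the block is on the verge of sliding down, so static friction is at its maximum μ_s N = 0.08 × 65.013 = 5.201 N and acts up the slope.
Equilibrium along the incline: F + μ_s N = mg sin 36°, so F = 47.234 − 5.201 = 42.033 N.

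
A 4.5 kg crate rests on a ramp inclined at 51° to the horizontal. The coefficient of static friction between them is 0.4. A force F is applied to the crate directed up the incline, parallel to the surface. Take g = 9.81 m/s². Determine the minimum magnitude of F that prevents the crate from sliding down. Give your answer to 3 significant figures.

The normal force is N = mg cos 51° = 27.781 N. With F at its minimum the crate is on the verge of sliding down, so static friction is at its maximum μ_s N = 0.4 × 27.781 = 11.112 N and acts up the slope.
Equilibrium along the incline: F + μ_s N = mg sin 51°, so F = 34.307 − 11.112 = 23.195 N.

23.2 N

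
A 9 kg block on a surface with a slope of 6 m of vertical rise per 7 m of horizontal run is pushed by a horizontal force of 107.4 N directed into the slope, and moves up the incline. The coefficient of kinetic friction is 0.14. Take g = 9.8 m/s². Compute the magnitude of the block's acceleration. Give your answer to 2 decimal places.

The horizontal push has components F cos 40.60° = 107.4 × 0.7593 = 81.549 N up the incline and F sin 40.60° = 107.4 × 0.6508 = 69.896 N pressing into the surface.
The normal force is therefore N = mg cos 40.60° + F sin 40.60° = 66.970 + 69.896 = 136.866 N, and kinetic friction down the slope is μN = 0.14 × 136.866 = 19.161 N.
Along the incline: F cos 40.60° − mg sin 40.60° − μN = ma, so 81.549 − 57.401 − 19.161 = 9 a, giving a = 0.5541 m/s².

0.55 m/s²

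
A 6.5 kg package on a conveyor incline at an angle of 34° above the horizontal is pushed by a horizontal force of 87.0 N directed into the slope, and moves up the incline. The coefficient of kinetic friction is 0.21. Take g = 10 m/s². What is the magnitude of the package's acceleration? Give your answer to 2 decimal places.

The horizontal push has components F cos 34° = 87.0 × 0.8290 = 72.123 N up the incline and F sin 34° = 87.0 × 0.5592 = 48.650 N pressing into the surface.
The normal force is therefore N = mg cos 34° + F sin 34° = 53.885 + 48.650 = 102.535 N, and kinetic friction down the slope is μN = 0.21 × 102.535 = 21.532 N.
Along the incline: F cos 34° − mg sin 34° − μN = ma, so 72.123 − 36.348 − 21.532 = 6.5 a, giving a = 2.1912 m/s².

2.19 m/s²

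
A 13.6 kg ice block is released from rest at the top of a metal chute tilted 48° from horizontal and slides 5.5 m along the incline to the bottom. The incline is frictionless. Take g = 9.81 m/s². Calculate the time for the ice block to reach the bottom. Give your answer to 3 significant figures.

The weight component along the incline is mg sin 48° = 99.147 N and the normal force is N = mg cos 48° = 89.273 N.
With no friction, a = g sin 48° = 7.2903 m/s².
Starting from rest, L = ½at², so t = √(2L/a) = √(2 × 5.5 / 7.2903) = 1.2284 s.

1.23 s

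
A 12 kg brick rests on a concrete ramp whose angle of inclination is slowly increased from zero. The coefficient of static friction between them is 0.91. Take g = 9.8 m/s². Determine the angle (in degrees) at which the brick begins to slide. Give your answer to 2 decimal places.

42.30°

At the threshold of sliding, static friction is at its maximum μ_s N and exactly balances the weight component along the incline: mg sin θ = μ_s mg cos θ.
Hence tan θ = μ_s = 0.91, so θ = arctan(0.91) = 42.3022°.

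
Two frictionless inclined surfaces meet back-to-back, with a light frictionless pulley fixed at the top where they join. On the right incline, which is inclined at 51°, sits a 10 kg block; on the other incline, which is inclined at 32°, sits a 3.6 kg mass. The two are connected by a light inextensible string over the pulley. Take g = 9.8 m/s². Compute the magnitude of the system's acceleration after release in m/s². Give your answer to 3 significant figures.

4.23 m/s²

Resolve each weight along its own incline: the 10 kg mass has component 10 × 9.8 × sin 51° = 76.160 N down its slope, and the 3.6 kg mass has 3.6 × 9.8 × sin 32° = 18.696 N down its slope.
The 10 kg side's 76.160 N exceeds the other side's 18.696 N, so that mass slides down and the 3.6 kg mass slides up. Taking that direction as positive, Newton's second law for the whole system gives 76.160 − 18.696 = (10 + 3.6) a, so a = 57.464 / 13.6 = 4.2253 m/s².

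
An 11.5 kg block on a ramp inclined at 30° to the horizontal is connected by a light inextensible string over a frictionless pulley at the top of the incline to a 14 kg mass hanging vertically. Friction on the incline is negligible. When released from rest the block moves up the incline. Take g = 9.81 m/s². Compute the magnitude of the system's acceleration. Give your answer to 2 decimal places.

3.17 m/s²

For the block on the incline: the weight component along the slope is m₁g sin 30° = 11.5 × 9.81 × 0.5000 = 56.408 N and the normal force is N = m₁g cos 30° = 97.701 N.
Newton's second law for the block (up-slope positive): T − 56.408 = 11.5 a. For the hanging mass (downward positive): 14 × 9.81 − T = 14 a.
Adding the two equations eliminates T: 80.932 = 25.5 a, so a = 3.1738 m/s².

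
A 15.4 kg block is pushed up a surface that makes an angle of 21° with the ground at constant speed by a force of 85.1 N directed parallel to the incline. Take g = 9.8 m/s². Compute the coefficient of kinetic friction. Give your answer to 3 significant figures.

At constant speed ΣF = 0 along the incline. The applied 85.1 N acts up the slope; the weight component mg sin 21° = 54.085 N and kinetic friction μN both act down the slope.
So 85.1 = 54.085 + μ × 140.896, giving μ = (85.1 − 54.085) / 140.896 = 0.2201.

0.220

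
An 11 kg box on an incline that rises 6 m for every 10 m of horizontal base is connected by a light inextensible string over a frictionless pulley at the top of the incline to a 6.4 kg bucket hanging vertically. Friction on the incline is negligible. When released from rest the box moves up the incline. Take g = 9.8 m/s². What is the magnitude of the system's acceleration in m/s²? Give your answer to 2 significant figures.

0.42 m/s²

For the box on the incline: the weight component along the slope is m₁g sin 30.96° = 11 × 9.8 × 0.5145 = 55.463 N and the normal force is N = m₁g cos 30.96° = 92.438 N.
Newton's second law for the box (up-slope positive): T − 55.463 = 11 a. For the hanging bucket (downward positive): 6.4 × 9.8 − T = 6.4 a.
Adding the two equations eliminates T: 7.257 = 17.4 a, so a = 0.4171 m/s².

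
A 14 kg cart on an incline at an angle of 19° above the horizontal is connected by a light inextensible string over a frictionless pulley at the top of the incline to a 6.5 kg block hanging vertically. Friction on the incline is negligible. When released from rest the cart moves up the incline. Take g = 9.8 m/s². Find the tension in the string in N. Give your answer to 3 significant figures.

For the cart on the incline: the weight component along the slope is m₁g sin 19° = 14 × 9.8 × 0.3256 = 44.672 N and the normal force is N = m₁g cos 19° = 129.725 N.
Newton's second law for the cart (up-slope positive): T − 44.672 = 14 a. For the hanging block (downward positive): 6.5 × 9.8 − T = 6.5 a.
Adding the two equations eliminates T: 19.028 = 20.5 a, so a = 0.9282 m/s².
Then from the hanging block's equation, T = 6.5 × (9.8 − 0.9282) = 57.667 N.

57.7 N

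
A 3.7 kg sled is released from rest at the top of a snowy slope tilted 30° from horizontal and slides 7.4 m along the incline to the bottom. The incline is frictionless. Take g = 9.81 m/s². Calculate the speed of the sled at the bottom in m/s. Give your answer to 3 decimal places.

The weight component along the incline is mg sin 30° = 18.148 N and the normal force is N = mg cos 30° = 31.434 N.
With no friction, a = g sin 30° = 4.9050 m/s².
Starting from rest over a distance of 7.4 m, v² = 2aL = 2 × 4.9050 × 7.4 = 72.5940, so v = 8.5202 m/s.

8.520 m/s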